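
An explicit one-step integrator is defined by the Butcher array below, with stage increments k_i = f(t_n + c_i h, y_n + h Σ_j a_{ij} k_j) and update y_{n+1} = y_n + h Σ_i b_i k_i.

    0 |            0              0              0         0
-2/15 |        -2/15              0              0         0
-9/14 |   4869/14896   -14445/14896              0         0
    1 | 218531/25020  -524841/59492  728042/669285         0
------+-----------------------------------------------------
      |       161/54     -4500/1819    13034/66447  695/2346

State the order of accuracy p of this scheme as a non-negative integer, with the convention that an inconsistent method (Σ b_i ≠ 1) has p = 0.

b = (161/54, -4500/1819, 13034/66447, 695/2346)
c = (0, -2/15, -9/14, 1)
Ac = (0, 0, 963/7448, 663/1390)
Σ b_i: 161/54·1 + (-4500/1819)·1 + 13034/66447·1 + 695/2346·1 = 1 ✓
b·c: (-4500/1819)·(-2/15) + 13034/66447·(-9/14) + 695/2346·1 = 1/2 ✓
b·c²: (-4500/1819)·4/225 + 13034/66447·81/196 + 695/2346·1 = 1/3 ✓
b·Ac: 13034/66447·963/7448 + 695/2346·663/1390 = 1/6 ✓
b·c³: (-4500/1819)·(-8/3375) + 13034/66447·(-729/2744) + 695/2346·1 = 1/4 ✓
b·(c∘Ac): 13034/66447·(-8667/104272) + 695/2346·663/1390 = 1/8 ✓
b·Ac²: 13034/66447·(-321/18620) + 695/2346·6103/20850 = 1/12 ✓
b·A²c: 695/2346·391/2780 = 1/24 ✓; 4 stages ⇒ order 4.

4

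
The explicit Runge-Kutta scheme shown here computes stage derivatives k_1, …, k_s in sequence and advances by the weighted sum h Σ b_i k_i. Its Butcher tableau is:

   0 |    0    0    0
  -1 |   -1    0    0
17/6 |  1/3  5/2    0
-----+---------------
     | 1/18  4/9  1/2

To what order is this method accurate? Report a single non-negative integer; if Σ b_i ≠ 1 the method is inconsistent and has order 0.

1

b = (1/18, 4/9, 1/2)
c = (0, -1, 17/6)
Ac = (0, 0, -5/2)
Σ b_i: 1/18·1 + 4/9·1 + 1/2·1 = 1 ✓
b·c: 4/9·(-1) + 1/2·17/6 = 35/36 ≠ 1/2 ⇒ order 1.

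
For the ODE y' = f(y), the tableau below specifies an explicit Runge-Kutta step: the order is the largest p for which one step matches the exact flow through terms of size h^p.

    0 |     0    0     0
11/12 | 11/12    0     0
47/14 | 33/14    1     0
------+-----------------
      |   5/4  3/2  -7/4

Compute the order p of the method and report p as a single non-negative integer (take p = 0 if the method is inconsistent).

1

b = (5/4, 3/2, -7/4)
c = (0, 11/12, 47/14)
Ac = (0, 0, 11/12)
Σ b_i: 5/4·1 + 3/2·1 + (-7/4)·1 = 1 ✓
b·c: 3/2·11/12 + (-7/4)·47/14 = -9/2 ≠ 1/2 ⇒ order 1.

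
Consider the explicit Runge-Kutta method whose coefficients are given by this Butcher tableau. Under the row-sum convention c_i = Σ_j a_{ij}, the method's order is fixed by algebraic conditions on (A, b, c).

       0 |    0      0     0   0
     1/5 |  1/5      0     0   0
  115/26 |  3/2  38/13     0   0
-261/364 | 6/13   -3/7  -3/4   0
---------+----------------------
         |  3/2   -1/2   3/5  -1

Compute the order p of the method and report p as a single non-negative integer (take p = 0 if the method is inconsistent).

0

b = (3/2, -1/2, 3/5, -1)
c = (0, 1/5, 115/26, -261/364)
Ac = (0, 0, 38/65, -12387/3640)
Σ b_i: 3/2·1 + (-1/2)·1 + 3/5·1 + (-1)·1 = 3/5 ≠ 1 ⇒ order 0.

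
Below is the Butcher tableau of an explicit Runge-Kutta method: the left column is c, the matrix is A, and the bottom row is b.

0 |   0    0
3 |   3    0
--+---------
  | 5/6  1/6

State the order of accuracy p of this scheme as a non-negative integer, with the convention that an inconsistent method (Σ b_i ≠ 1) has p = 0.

b = (5/6, 1/6)
c = (0, 3)
Σ b_i: 5/6·1 + 1/6·1 = 1 ✓
b·c: 1/6·3 = 1/2 ✓; 2 stages ⇒ order 2.

2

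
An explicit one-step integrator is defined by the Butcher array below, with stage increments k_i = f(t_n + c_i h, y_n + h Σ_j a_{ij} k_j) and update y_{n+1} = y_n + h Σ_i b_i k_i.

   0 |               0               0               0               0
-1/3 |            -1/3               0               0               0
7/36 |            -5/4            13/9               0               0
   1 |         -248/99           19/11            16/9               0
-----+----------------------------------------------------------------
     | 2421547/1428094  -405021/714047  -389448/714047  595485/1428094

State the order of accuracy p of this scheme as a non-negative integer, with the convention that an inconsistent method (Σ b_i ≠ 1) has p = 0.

3

b = (2421547/1428094, -405021/714047, -389448/714047, 595485/1428094)
c = (0, -1/3, 7/36, 1)
Ac = (0, 0, -13/27, -205/891)
Σ b_i: 2421547/1428094·1 + (-405021/714047)·1 + (-389448/714047)·1 + 595485/1428094·1 = 1 ✓
b·c: (-405021/714047)·(-1/3) + (-389448/714047)·7/36 + 595485/1428094·1 = 1/2 ✓
b·c²: (-405021/714047)·1/9 + (-389448/714047)·49/1296 + 595485/1428094·1 = 1/3 ✓
b·Ac: (-389448/714047)·(-13/27) + 595485/1428094·(-205/891) = 1/6 ✓
b·c³: (-405021/714047)·(-1/27) + (-389448/714047)·343/46656 + 595485/1428094·1 = 22311373/51411384 ≠ 1/4 ⇒ order 3.
b·(c∘Ac): (-389448/714047)·(-91/972) + 595485/1428094·(-205/891) = -64087/1428094 ≠ 1/8
b·Ac²: (-389448/714047)·13/81 + 595485/1428094·2078/8019 = 395587/19279269 ≠ 1/12
b·A²c: 595485/1428094·(-208/243) = -2293720/6426423 ≠ 1/24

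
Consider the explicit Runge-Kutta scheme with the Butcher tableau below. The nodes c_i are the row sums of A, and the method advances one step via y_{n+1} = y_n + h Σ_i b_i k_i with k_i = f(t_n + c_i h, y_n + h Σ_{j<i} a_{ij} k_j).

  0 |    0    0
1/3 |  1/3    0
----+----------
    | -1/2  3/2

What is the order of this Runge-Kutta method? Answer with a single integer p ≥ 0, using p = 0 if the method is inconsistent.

b = (-1/2, 3/2)
c = (0, 1/3)
Σ b_i: (-1/2)·1 + 3/2·1 = 1 ✓
b·c: 3/2·1/3 = 1/2 ✓; 2 stages ⇒ order 2.

2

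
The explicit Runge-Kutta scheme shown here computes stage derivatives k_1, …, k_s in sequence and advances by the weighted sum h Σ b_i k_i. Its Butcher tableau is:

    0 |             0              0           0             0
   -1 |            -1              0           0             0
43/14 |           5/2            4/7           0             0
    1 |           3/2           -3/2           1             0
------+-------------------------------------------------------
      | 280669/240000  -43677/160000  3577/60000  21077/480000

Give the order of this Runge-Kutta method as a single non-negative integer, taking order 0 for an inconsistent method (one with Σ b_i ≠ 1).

b = (280669/240000, -43677/160000, 3577/60000, 21077/480000)
c = (0, -1, 43/14, 1)
Ac = (0, 0, -4/7, 32/7)
Σ b_i: 280669/240000·1 + (-43677/160000)·1 + 3577/60000·1 + 21077/480000·1 = 1 ✓
b·c: (-43677/160000)·(-1) + 3577/60000·43/14 + 21077/480000·1 = 1/2 ✓
b·c²: (-43677/160000)·1 + 3577/60000·1849/196 + 21077/480000·1 = 1/3 ✓
b·Ac: 3577/60000·(-4/7) + 21077/480000·32/7 = 1/6 ✓
b·c³: (-43677/160000)·(-1) + 3577/60000·79507/2744 + 21077/480000·1 = 2289589/1120000 ≠ 1/4 ⇒ order 3.
b·(c∘Ac): 3577/60000·(-86/49) + 21077/480000·32/7 = 961/10000 ≠ 1/8
b·Ac²: 3577/60000·4/7 + 21077/480000·1555/196 = 5139961/13440000 ≠ 1/12
b·A²c: 21077/480000·(-4/7) = -3011/120000 ≠ 1/24

3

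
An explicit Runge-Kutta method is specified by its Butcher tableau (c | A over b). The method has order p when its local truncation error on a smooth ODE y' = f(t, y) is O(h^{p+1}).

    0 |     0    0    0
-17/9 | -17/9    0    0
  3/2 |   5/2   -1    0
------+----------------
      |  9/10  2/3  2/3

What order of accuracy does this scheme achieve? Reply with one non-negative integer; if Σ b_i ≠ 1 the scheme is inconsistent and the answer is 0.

b = (9/10, 2/3, 2/3)
c = (0, -17/9, 3/2)
Ac = (0, 0, 17/9)
Σ b_i: 9/10·1 + 2/3·1 + 2/3·1 = 67/30 ≠ 1 ⇒ order 0.

0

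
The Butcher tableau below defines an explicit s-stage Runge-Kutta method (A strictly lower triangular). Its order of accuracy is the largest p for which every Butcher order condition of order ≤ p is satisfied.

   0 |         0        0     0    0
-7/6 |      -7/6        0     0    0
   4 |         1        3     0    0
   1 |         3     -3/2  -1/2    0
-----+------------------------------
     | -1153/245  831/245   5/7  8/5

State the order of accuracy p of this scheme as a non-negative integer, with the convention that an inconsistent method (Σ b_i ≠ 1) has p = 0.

b = (-1153/245, 831/245, 5/7, 8/5)
c = (0, -7/6, 4, 1)
Ac = (0, 0, -7/2, -1/4)
Σ b_i: (-1153/245)·1 + 831/245·1 + 5/7·1 + 8/5·1 = 1 ✓
b·c: 831/245·(-7/6) + 5/7·4 + 8/5·1 = 1/2 ✓
b·c²: 831/245·49/36 + 5/7·16 + 8/5·1 = 7411/420 ≠ 1/3 ⇒ order 2.
b·Ac: 5/7·(-7/2) + 8/5·(-1/4) = -29/10 ≠ 1/6

2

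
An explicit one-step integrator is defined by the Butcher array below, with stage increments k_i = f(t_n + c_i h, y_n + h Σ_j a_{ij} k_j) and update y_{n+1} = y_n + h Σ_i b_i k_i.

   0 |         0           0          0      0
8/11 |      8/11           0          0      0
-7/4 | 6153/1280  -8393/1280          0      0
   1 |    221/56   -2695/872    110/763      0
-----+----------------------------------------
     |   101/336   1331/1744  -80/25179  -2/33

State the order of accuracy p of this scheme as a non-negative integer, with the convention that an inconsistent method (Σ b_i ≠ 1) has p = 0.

4

b = (101/336, 1331/1744, -80/25179, -2/33)
c = (0, 8/11, -7/4, 1)
Ac = (0, 0, -763/160, -5/2)
Σ b_i: 101/336·1 + 1331/1744·1 + (-80/25179)·1 + (-2/33)·1 = 1 ✓
b·c: 1331/1744·8/11 + (-80/25179)·(-7/4) + (-2/33)·1 = 1/2 ✓
b·c²: 1331/1744·64/121 + (-80/25179)·49/16 + (-2/33)·1 = 1/3 ✓
b·Ac: (-80/25179)·(-763/160) + (-2/33)·(-5/2) = 1/6 ✓
b·c³: 1331/1744·512/1331 + (-80/25179)·(-343/64) + (-2/33)·1 = 1/4 ✓
b·(c∘Ac): (-80/25179)·5341/640 + (-2/33)·(-5/2) = 1/8 ✓
b·Ac²: (-80/25179)·(-763/220) + (-2/33)·(-105/88) = 1/12 ✓
b·A²c: (-2/33)·(-11/16) = 1/24 ✓; 4 stages ⇒ order 4.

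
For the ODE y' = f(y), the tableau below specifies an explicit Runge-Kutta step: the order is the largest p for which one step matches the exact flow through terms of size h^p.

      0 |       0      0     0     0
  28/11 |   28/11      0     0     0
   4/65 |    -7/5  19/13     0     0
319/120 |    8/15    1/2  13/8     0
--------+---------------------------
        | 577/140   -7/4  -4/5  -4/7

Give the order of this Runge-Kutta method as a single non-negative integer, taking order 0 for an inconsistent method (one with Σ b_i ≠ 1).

1

b = (577/140, -7/4, -4/5, -4/7)
c = (0, 28/11, 4/65, 319/120)
Ac = (0, 0, 532/143, 151/110)
Σ b_i: 577/140·1 + (-7/4)·1 + (-4/5)·1 + (-4/7)·1 = 1 ✓
b·c: (-7/4)·28/11 + (-4/5)·4/65 + (-4/7)·319/120 = -904327/150150 ≠ 1/2 ⇒ order 1.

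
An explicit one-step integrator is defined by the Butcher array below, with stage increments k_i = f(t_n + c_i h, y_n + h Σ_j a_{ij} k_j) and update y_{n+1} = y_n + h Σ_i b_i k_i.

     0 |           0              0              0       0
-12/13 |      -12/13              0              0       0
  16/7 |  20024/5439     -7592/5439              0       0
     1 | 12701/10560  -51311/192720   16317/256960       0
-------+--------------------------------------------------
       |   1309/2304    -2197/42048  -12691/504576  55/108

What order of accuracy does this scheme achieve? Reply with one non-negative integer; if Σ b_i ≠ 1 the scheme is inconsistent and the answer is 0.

4

b = (1309/2304, -2197/42048, -12691/504576, 55/108)
c = (0, -12/13, 16/7, 1)
Ac = (0, 0, 2336/1813, 43/110)
Σ b_i: 1309/2304·1 + (-2197/42048)·1 + (-12691/504576)·1 + 55/108·1 = 1 ✓
b·c: (-2197/42048)·(-12/13) + (-12691/504576)·16/7 + 55/108·1 = 1/2 ✓
b·c²: (-2197/42048)·144/169 + (-12691/504576)·256/49 + 55/108·1 = 1/3 ✓
b·Ac: (-12691/504576)·2336/1813 + 55/108·43/110 = 1/6 ✓
b·c³: (-2197/42048)·(-1728/2197) + (-12691/504576)·4096/343 + 55/108·1 = 1/4 ✓
b·(c∘Ac): (-12691/504576)·37376/12691 + 55/108·43/110 = 1/8 ✓
b·Ac²: (-12691/504576)·(-28032/23569) + 55/108·15/143 = 1/12 ✓
b·A²c: 55/108·9/110 = 1/24 ✓; 4 stages ⇒ order 4.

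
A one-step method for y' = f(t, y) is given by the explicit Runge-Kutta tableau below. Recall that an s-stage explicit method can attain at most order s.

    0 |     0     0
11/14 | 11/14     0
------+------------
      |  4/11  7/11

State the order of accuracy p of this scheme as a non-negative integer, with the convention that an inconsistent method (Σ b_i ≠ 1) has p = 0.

b = (4/11, 7/11)
c = (0, 11/14)
Σ b_i: 4/11·1 + 7/11·1 = 1 ✓
b·c: 7/11·11/14 = 1/2 ✓; 2 stages ⇒ order 2.

2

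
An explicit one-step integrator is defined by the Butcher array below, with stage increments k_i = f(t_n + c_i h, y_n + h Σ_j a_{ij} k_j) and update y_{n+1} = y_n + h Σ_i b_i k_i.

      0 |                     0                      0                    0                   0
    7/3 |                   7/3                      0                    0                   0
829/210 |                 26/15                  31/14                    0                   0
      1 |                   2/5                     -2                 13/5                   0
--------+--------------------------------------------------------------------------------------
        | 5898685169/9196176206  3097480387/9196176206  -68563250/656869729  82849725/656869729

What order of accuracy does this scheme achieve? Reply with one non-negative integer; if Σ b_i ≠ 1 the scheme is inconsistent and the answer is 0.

3

b = (5898685169/9196176206, 3097480387/9196176206, -68563250/656869729, 82849725/656869729)
c = (0, 7/3, 829/210, 1)
Ac = (0, 0, 31/6, 1959/350)
Σ b_i: 5898685169/9196176206·1 + 3097480387/9196176206·1 + (-68563250/656869729)·1 + 82849725/656869729·1 = 1 ✓
b·c: 3097480387/9196176206·7/3 + (-68563250/656869729)·829/210 + 82849725/656869729·1 = 1/2 ✓
b·c²: 3097480387/9196176206·49/9 + (-68563250/656869729)·687241/44100 + 82849725/656869729·1 = 1/3 ✓
b·Ac: (-68563250/656869729)·31/6 + 82849725/656869729·1959/350 = 1/6 ✓
b·c³: 3097480387/9196176206·343/27 + (-68563250/656869729)·569722789/9261000 + 82849725/656869729·1 = -111248056939/55177057236 ≠ 1/4 ⇒ order 3.
b·(c∘Ac): (-68563250/656869729)·25699/1260 + 82849725/656869729·1959/350 = -8412268294/5911827561 ≠ 1/8
b·Ac²: (-68563250/656869729)·217/18 + 82849725/656869729·2177711/73500 = 2051485789291/827655858540 ≠ 1/12
b·A²c: 82849725/656869729·403/30 = 2225895945/1313739458 ≠ 1/24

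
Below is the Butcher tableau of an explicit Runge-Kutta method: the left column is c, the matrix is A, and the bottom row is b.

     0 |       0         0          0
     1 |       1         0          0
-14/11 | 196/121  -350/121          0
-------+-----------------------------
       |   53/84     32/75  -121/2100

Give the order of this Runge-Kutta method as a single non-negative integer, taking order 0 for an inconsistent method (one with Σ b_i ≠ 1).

3

b = (53/84, 32/75, -121/2100)
c = (0, 1, -14/11)
Ac = (0, 0, -350/121)
Σ b_i: 53/84·1 + 32/75·1 + (-121/2100)·1 = 1 ✓
b·c: 32/75·1 + (-121/2100)·(-14/11) = 1/2 ✓
b·c²: 32/75·1 + (-121/2100)·196/121 = 1/3 ✓
b·Ac: (-121/2100)·(-350/121) = 1/6 ✓; 3 stages ⇒ order 3.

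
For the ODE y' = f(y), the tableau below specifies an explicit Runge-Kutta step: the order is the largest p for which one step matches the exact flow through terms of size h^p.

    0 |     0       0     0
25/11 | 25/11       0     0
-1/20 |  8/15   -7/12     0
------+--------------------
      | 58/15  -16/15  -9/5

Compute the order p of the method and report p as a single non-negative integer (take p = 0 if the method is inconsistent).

1

b = (58/15, -16/15, -9/5)
c = (0, 25/11, -1/20)
Ac = (0, 0, -175/132)
Σ b_i: 58/15·1 + (-16/15)·1 + (-9/5)·1 = 1 ✓
b·c: (-16/15)·25/11 + (-9/5)·(-1/20) = -7703/3300 ≠ 1/2 ⇒ order 1.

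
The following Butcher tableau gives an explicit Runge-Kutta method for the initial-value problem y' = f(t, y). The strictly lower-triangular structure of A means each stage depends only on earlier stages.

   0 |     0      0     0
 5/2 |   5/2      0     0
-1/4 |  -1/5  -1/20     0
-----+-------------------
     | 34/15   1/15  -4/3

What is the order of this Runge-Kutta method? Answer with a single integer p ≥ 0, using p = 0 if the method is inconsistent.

3

b = (34/15, 1/15, -4/3)
c = (0, 5/2, -1/4)
Ac = (0, 0, -1/8)
Σ b_i: 34/15·1 + 1/15·1 + (-4/3)·1 = 1 ✓
b·c: 1/15·5/2 + (-4/3)·(-1/4) = 1/2 ✓
b·c²: 1/15·25/4 + (-4/3)·1/16 = 1/3 ✓
b·Ac: (-4/3)·(-1/8) = 1/6 ✓; 3 stages ⇒ order 3.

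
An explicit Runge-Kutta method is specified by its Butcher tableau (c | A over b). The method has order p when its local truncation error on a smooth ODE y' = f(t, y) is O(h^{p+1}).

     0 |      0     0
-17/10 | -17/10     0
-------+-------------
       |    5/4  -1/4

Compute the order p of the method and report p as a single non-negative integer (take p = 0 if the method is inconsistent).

b = (5/4, -1/4)
c = (0, -17/10)
Σ b_i: 5/4·1 + (-1/4)·1 = 1 ✓
b·c: (-1/4)·(-17/10) = 17/40 ≠ 1/2 ⇒ order 1.

1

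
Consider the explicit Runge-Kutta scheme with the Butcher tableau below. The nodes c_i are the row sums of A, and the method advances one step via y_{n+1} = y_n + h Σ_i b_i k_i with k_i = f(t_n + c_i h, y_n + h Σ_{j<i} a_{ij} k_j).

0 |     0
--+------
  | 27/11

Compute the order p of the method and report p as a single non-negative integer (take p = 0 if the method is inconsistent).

b = (27/11)
c = (0)
Σ b_i: 27/11·1 = 27/11 ≠ 1 ⇒ order 0.

0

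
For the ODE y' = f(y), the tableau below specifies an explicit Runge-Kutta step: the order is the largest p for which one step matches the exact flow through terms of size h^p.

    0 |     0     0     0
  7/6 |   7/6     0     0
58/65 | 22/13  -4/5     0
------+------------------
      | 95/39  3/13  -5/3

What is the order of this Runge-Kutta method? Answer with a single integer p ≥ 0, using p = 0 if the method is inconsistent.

b = (95/39, 3/13, -5/3)
c = (0, 7/6, 58/65)
Ac = (0, 0, -14/15)
Σ b_i: 95/39·1 + 3/13·1 + (-5/3)·1 = 1 ✓
b·c: 3/13·7/6 + (-5/3)·58/65 = -95/78 ≠ 1/2 ⇒ order 1.

1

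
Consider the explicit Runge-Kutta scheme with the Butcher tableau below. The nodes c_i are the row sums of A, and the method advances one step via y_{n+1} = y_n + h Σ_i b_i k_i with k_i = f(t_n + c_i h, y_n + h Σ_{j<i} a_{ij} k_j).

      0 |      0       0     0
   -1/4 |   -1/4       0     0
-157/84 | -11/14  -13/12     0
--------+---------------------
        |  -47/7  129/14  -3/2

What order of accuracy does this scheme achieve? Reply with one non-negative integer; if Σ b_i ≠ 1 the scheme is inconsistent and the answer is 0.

b = (-47/7, 129/14, -3/2)
c = (0, -1/4, -157/84)
Ac = (0, 0, 13/48)
Σ b_i: (-47/7)·1 + 129/14·1 + (-3/2)·1 = 1 ✓
b·c: 129/14·(-1/4) + (-3/2)·(-157/84) = 1/2 ✓
b·c²: 129/14·1/16 + (-3/2)·24649/7056 = -5485/1176 ≠ 1/3 ⇒ order 2.
b·Ac: (-3/2)·13/48 = -13/32 ≠ 1/6

2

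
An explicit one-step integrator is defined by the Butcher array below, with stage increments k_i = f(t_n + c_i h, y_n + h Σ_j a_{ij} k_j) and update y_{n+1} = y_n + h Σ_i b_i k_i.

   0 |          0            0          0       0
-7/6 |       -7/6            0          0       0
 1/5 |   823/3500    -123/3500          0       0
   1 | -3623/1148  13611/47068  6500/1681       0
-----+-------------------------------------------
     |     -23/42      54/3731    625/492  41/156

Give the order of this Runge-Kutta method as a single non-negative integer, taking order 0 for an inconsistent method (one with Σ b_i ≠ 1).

4

b = (-23/42, 54/3731, 625/492, 41/156)
c = (0, -7/6, 1/5, 1)
Ac = (0, 0, 41/1000, 143/328)
Σ b_i: (-23/42)·1 + 54/3731·1 + 625/492·1 + 41/156·1 = 1 ✓
b·c: 54/3731·(-7/6) + 625/492·1/5 + 41/156·1 = 1/2 ✓
b·c²: 54/3731·49/36 + 625/492·1/25 + 41/156·1 = 1/3 ✓
b·Ac: 625/492·41/1000 + 41/156·143/328 = 1/6 ✓
b·c³: 54/3731·(-343/216) + 625/492·1/125 + 41/156·1 = 1/4 ✓
b·(c∘Ac): 625/492·41/5000 + 41/156·143/328 = 1/8 ✓
b·Ac²: 625/492·(-287/6000) + 41/156·1079/1968 = 1/12 ✓
b·A²c: 41/156·13/82 = 1/24 ✓; 4 stages ⇒ order 4.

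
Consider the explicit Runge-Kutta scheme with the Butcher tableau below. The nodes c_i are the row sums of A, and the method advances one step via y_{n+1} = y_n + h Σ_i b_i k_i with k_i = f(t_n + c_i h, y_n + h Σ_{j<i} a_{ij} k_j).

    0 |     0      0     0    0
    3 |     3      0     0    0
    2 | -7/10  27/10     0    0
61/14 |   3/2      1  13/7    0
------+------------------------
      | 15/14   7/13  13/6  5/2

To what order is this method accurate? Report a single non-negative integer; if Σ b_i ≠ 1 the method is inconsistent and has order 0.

b = (15/14, 7/13, 13/6, 5/2)
c = (0, 3, 2, 61/14)
Ac = (0, 0, 81/10, 47/7)
Σ b_i: 15/14·1 + 7/13·1 + 13/6·1 + 5/2·1 = 3427/546 ≠ 1 ⇒ order 0.

0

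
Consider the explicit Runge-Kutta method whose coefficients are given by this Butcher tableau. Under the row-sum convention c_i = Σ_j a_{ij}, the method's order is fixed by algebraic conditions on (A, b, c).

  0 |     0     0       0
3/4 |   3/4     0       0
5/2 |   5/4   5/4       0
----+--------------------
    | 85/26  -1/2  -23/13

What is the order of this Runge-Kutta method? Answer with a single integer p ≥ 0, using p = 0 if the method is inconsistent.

b = (85/26, -1/2, -23/13)
c = (0, 3/4, 5/2)
Ac = (0, 0, 15/16)
Σ b_i: 85/26·1 + (-1/2)·1 + (-23/13)·1 = 1 ✓
b·c: (-1/2)·3/4 + (-23/13)·5/2 = -499/104 ≠ 1/2 ⇒ order 1.

1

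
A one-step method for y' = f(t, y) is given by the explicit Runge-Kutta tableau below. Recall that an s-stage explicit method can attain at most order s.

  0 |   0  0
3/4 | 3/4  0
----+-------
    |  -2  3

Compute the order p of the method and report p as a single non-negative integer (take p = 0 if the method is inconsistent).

b = (-2, 3)
c = (0, 3/4)
Σ b_i: (-2)·1 + 3·1 = 1 ✓
b·c: 3·3/4 = 9/4 ≠ 1/2 ⇒ order 1.

1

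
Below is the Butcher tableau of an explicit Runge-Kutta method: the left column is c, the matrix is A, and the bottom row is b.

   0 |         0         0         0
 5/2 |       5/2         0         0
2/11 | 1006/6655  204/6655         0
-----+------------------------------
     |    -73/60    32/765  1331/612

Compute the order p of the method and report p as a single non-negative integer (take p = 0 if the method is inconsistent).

b = (-73/60, 32/765, 1331/612)
c = (0, 5/2, 2/11)
Ac = (0, 0, 102/1331)
Σ b_i: (-73/60)·1 + 32/765·1 + 1331/612·1 = 1 ✓
b·c: 32/765·5/2 + 1331/612·2/11 = 1/2 ✓
b·c²: 32/765·25/4 + 1331/612·4/121 = 1/3 ✓
b·Ac: 1331/612·102/1331 = 1/6 ✓; 3 stages ⇒ order 3.

3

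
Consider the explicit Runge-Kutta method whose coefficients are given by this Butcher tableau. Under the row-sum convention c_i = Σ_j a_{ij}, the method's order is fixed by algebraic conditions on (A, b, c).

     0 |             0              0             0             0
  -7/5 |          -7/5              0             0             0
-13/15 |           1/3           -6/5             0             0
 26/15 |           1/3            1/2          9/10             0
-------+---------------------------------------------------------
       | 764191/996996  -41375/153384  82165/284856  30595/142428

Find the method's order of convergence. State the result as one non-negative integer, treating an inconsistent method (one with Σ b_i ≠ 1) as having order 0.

3

b = (764191/996996, -41375/153384, 82165/284856, 30595/142428)
c = (0, -7/5, -13/15, 26/15)
Ac = (0, 0, 42/25, -37/25)
Σ b_i: 764191/996996·1 + (-41375/153384)·1 + 82165/284856·1 + 30595/142428·1 = 1 ✓
b·c: (-41375/153384)·(-7/5) + 82165/284856·(-13/15) + 30595/142428·26/15 = 1/2 ✓
b·c²: (-41375/153384)·49/25 + 82165/284856·169/225 + 30595/142428·676/225 = 1/3 ✓
b·Ac: 82165/284856·42/25 + 30595/142428·(-37/25) = 1/6 ✓
b·c³: (-41375/153384)·(-343/125) + 82165/284856·(-2197/3375) + 30595/142428·17576/3375 = 1029851/616275 ≠ 1/4 ⇒ order 3.
b·(c∘Ac): 82165/284856·(-182/125) + 30595/142428·(-962/375) = -797899/821700 ≠ 1/8
b·Ac²: 82165/284856·(-294/125) + 30595/142428·207/125 = -14731/45650 ≠ 1/12
b·A²c: 30595/142428·189/125 = 385497/1186900 ≠ 1/24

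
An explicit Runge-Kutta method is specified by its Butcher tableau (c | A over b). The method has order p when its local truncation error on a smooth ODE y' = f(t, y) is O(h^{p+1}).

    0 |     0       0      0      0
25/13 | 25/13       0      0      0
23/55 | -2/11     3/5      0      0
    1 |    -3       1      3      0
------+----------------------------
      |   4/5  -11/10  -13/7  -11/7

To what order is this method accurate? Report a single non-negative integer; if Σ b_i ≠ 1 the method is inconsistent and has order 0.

b = (4/5, -11/10, -13/7, -11/7)
c = (0, 25/13, 23/55, 1)
Ac = (0, 0, 15/13, 2272/715)
Σ b_i: 4/5·1 + (-11/10)·1 + (-13/7)·1 + (-11/7)·1 = -261/70 ≠ 1 ⇒ order 0.

0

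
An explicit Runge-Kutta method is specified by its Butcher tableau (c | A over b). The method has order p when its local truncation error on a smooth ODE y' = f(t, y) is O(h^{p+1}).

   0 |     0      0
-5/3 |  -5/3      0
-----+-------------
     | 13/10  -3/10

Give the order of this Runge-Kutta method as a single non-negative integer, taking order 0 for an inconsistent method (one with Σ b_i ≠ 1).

2

b = (13/10, -3/10)
c = (0, -5/3)
Σ b_i: 13/10·1 + (-3/10)·1 = 1 ✓
b·c: (-3/10)·(-5/3) = 1/2 ✓; 2 stages ⇒ order 2.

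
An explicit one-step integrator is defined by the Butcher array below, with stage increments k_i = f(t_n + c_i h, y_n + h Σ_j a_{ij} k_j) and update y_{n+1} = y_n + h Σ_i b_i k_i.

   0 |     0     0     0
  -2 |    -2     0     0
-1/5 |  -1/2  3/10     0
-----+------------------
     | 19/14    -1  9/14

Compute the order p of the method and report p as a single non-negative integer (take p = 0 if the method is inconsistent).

b = (19/14, -1, 9/14)
c = (0, -2, -1/5)
Ac = (0, 0, -3/5)
Σ b_i: 19/14·1 + (-1)·1 + 9/14·1 = 1 ✓
b·c: (-1)·(-2) + 9/14·(-1/5) = 131/70 ≠ 1/2 ⇒ order 1.

1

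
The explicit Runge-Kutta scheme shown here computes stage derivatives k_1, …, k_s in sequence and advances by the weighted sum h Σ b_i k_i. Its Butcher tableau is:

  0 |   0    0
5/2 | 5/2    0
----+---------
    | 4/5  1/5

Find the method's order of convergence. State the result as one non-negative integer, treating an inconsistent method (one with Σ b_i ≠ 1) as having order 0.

2

b = (4/5, 1/5)
c = (0, 5/2)
Σ b_i: 4/5·1 + 1/5·1 = 1 ✓
b·c: 1/5·5/2 = 1/2 ✓; 2 stages ⇒ order 2.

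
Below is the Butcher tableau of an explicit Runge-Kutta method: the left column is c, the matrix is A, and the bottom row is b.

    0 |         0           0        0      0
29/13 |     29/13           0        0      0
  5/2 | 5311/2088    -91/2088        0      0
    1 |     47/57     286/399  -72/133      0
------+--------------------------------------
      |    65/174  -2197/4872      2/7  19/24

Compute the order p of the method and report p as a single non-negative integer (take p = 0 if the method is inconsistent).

b = (65/174, -2197/4872, 2/7, 19/24)
c = (0, 29/13, 5/2, 1)
Ac = (0, 0, -7/72, 14/57)
Σ b_i: 65/174·1 + (-2197/4872)·1 + 2/7·1 + 19/24·1 = 1 ✓
b·c: (-2197/4872)·29/13 + 2/7·5/2 + 19/24·1 = 1/2 ✓
b·c²: (-2197/4872)·841/169 + 2/7·25/4 + 19/24·1 = 1/3 ✓
b·Ac: 2/7·(-7/72) + 19/24·14/57 = 1/6 ✓
b·c³: (-2197/4872)·24389/2197 + 2/7·125/8 + 19/24·1 = 1/4 ✓
b·(c∘Ac): 2/7·(-35/144) + 19/24·14/57 = 1/8 ✓
b·Ac²: 2/7·(-203/936) + 19/24·136/741 = 1/12 ✓
b·A²c: 19/24·1/19 = 1/24 ✓; 4 stages ⇒ order 4.

4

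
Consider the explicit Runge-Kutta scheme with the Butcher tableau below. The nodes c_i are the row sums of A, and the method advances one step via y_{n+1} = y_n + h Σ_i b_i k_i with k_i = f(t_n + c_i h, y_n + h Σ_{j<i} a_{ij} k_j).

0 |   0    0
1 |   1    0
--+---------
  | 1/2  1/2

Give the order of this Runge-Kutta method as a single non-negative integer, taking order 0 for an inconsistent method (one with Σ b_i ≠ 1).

b = (1/2, 1/2)
c = (0, 1)
Σ b_i: 1/2·1 + 1/2·1 = 1 ✓
b·c: 1/2·1 = 1/2 ✓; 2 stages ⇒ order 2.

2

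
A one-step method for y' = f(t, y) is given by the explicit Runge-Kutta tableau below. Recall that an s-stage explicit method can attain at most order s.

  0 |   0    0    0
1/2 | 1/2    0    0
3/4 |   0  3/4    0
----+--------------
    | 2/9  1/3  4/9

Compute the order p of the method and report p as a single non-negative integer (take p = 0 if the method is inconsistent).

3

b = (2/9, 1/3, 4/9)
c = (0, 1/2, 3/4)
Ac = (0, 0, 3/8)
Σ b_i: 2/9·1 + 1/3·1 + 4/9·1 = 1 ✓
b·c: 1/3·1/2 + 4/9·3/4 = 1/2 ✓
b·c²: 1/3·1/4 + 4/9·9/16 = 1/3 ✓
b·Ac: 4/9·3/8 = 1/6 ✓; 3 stages ⇒ order 3.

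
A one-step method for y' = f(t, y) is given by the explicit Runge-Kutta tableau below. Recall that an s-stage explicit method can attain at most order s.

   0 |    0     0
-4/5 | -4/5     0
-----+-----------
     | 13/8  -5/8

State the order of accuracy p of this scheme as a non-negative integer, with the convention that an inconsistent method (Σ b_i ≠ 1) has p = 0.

b = (13/8, -5/8)
c = (0, -4/5)
Σ b_i: 13/8·1 + (-5/8)·1 = 1 ✓
b·c: (-5/8)·(-4/5) = 1/2 ✓; 2 stages ⇒ order 2.

2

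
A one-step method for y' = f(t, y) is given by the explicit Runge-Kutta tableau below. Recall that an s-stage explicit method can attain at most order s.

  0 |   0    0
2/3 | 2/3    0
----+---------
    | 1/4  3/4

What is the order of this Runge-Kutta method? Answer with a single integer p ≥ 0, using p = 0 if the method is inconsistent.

2

b = (1/4, 3/4)
c = (0, 2/3)
Σ b_i: 1/4·1 + 3/4·1 = 1 ✓
b·c: 3/4·2/3 = 1/2 ✓; 2 stages ⇒ order 2.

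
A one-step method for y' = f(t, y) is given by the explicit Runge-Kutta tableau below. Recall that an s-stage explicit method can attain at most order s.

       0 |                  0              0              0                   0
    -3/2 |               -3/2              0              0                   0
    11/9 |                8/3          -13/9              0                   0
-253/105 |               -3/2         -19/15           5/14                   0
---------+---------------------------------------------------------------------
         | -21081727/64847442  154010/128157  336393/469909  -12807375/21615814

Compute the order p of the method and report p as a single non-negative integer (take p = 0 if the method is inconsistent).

3

b = (-21081727/64847442, 154010/128157, 336393/469909, -12807375/21615814)
c = (0, -3/2, 11/9, -253/105)
Ac = (0, 0, 13/6, 736/315)
Σ b_i: (-21081727/64847442)·1 + 154010/128157·1 + 336393/469909·1 + (-12807375/21615814)·1 = 1 ✓
b·c: 154010/128157·(-3/2) + 336393/469909·11/9 + (-12807375/21615814)·(-253/105) = 1/2 ✓
b·c²: 154010/128157·9/4 + 336393/469909·121/81 + (-12807375/21615814)·64009/11025 = 1/3 ✓
b·Ac: 336393/469909·13/6 + (-12807375/21615814)·736/315 = 1/6 ✓
b·c³: 154010/128157·(-27/8) + 336393/469909·1331/729 + (-12807375/21615814)·(-16194277/1157625) = 19879025/3588396 ≠ 1/4 ⇒ order 3.
b·(c∘Ac): 336393/469909·143/54 + (-12807375/21615814)·(-186208/33075) = 4022663/768942 ≠ 1/8
b·Ac²: 336393/469909·(-13/4) + (-12807375/21615814)·(-26269/11340) = -202476373/212227992 ≠ 1/12
b·A²c: (-12807375/21615814)·65/84 = -39641875/86463256 ≠ 1/24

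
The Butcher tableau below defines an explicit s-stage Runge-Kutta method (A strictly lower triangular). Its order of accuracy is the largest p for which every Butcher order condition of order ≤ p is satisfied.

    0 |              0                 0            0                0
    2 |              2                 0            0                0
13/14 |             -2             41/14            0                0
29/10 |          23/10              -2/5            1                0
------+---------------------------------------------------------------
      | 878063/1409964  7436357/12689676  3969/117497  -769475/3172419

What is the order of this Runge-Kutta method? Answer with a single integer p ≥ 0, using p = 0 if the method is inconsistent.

3

b = (878063/1409964, 7436357/12689676, 3969/117497, -769475/3172419)
c = (0, 2, 13/14, 29/10)
Ac = (0, 0, 41/7, 9/70)
Σ b_i: 878063/1409964·1 + 7436357/12689676·1 + 3969/117497·1 + (-769475/3172419)·1 = 1 ✓
b·c: 7436357/12689676·2 + 3969/117497·13/14 + (-769475/3172419)·29/10 = 1/2 ✓
b·c²: 7436357/12689676·4 + 3969/117497·169/196 + (-769475/3172419)·841/100 = 1/3 ✓
b·Ac: 3969/117497·41/7 + (-769475/3172419)·9/70 = 1/6 ✓
b·c³: 7436357/12689676·8 + 3969/117497·2197/2744 + (-769475/3172419)·24389/1000 = -59238839/49348740 ≠ 1/4 ⇒ order 3.
b·(c∘Ac): 3969/117497·533/98 + (-769475/3172419)·261/700 = 131525/1409964 ≠ 1/8
b·Ac²: 3969/117497·82/7 + (-769475/3172419)·(-723/980) = 17014873/29609244 ≠ 1/12
b·A²c: (-769475/3172419)·41/7 = -4506925/3172419 ≠ 1/24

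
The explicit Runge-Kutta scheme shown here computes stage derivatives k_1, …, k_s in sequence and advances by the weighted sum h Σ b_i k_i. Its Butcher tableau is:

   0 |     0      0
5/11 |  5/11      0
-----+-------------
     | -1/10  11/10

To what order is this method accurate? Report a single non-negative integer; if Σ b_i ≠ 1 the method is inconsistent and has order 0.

2

b = (-1/10, 11/10)
c = (0, 5/11)
Σ b_i: (-1/10)·1 + 11/10·1 = 1 ✓
b·c: 11/10·5/11 = 1/2 ✓; 2 stages ⇒ order 2.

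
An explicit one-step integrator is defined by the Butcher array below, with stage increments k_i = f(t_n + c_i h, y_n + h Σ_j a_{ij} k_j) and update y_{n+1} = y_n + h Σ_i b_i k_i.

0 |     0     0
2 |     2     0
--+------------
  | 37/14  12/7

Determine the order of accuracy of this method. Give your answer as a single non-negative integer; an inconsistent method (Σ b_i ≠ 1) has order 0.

0

b = (37/14, 12/7)
c = (0, 2)
Σ b_i: 37/14·1 + 12/7·1 = 61/14 ≠ 1 ⇒ order 0.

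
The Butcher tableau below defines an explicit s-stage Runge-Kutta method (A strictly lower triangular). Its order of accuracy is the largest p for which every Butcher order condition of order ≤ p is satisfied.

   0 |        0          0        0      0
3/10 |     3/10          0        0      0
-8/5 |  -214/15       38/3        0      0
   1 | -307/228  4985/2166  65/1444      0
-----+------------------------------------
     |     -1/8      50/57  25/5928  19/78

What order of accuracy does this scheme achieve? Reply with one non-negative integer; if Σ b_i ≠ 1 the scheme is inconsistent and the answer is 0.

b = (-1/8, 50/57, 25/5928, 19/78)
c = (0, 3/10, -8/5, 1)
Ac = (0, 0, 19/5, 47/76)
Σ b_i: (-1/8)·1 + 50/57·1 + 25/5928·1 + 19/78·1 = 1 ✓
b·c: 50/57·3/10 + 25/5928·(-8/5) + 19/78·1 = 1/2 ✓
b·c²: 50/57·9/100 + 25/5928·64/25 + 19/78·1 = 1/3 ✓
b·Ac: 25/5928·19/5 + 19/78·47/76 = 1/6 ✓
b·c³: 50/57·27/1000 + 25/5928·(-512/125) + 19/78·1 = 1/4 ✓
b·(c∘Ac): 25/5928·(-152/25) + 19/78·47/76 = 1/8 ✓
b·Ac²: 25/5928·57/50 + 19/78·49/152 = 1/12 ✓
b·A²c: 19/78·13/76 = 1/24 ✓; 4 stages ⇒ order 4.

4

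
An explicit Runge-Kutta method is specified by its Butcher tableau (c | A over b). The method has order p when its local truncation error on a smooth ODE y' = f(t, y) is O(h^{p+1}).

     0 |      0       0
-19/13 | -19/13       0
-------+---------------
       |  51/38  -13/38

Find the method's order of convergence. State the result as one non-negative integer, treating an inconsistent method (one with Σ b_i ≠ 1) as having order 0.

2

b = (51/38, -13/38)
c = (0, -19/13)
Σ b_i: 51/38·1 + (-13/38)·1 = 1 ✓
b·c: (-13/38)·(-19/13) = 1/2 ✓; 2 stages ⇒ order 2.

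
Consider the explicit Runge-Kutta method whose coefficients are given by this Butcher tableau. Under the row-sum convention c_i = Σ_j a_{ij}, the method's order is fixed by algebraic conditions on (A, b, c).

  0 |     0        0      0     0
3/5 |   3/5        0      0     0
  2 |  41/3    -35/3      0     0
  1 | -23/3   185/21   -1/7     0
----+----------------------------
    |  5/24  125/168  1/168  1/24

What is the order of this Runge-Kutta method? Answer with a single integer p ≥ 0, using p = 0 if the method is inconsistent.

b = (5/24, 125/168, 1/168, 1/24)
c = (0, 3/5, 2, 1)
Ac = (0, 0, -7, 5)
Σ b_i: 5/24·1 + 125/168·1 + 1/168·1 + 1/24·1 = 1 ✓
b·c: 125/168·3/5 + 1/168·2 + 1/24·1 = 1/2 ✓
b·c²: 125/168·9/25 + 1/168·4 + 1/24·1 = 1/3 ✓
b·Ac: 1/168·(-7) + 1/24·5 = 1/6 ✓
b·c³: 125/168·27/125 + 1/168·8 + 1/24·1 = 1/4 ✓
b·(c∘Ac): 1/168·(-14) + 1/24·5 = 1/8 ✓
b·Ac²: 1/168·(-21/5) + 1/24·13/5 = 1/12 ✓
b·A²c: 1/24·1 = 1/24 ✓; 4 stages ⇒ order 4.

4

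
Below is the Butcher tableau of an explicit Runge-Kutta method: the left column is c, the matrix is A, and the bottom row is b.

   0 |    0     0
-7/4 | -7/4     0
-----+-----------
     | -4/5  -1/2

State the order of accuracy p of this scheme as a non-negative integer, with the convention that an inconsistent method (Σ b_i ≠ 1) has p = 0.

0

b = (-4/5, -1/2)
c = (0, -7/4)
Σ b_i: (-4/5)·1 + (-1/2)·1 = -13/10 ≠ 1 ⇒ order 0.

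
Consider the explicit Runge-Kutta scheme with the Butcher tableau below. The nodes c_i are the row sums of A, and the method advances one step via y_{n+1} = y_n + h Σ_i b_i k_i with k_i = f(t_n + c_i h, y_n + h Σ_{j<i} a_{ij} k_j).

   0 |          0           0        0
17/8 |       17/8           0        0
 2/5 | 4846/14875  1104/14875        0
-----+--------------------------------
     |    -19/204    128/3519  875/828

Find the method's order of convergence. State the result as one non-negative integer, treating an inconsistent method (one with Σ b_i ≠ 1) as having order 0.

b = (-19/204, 128/3519, 875/828)
c = (0, 17/8, 2/5)
Ac = (0, 0, 138/875)
Σ b_i: (-19/204)·1 + 128/3519·1 + 875/828·1 = 1 ✓
b·c: 128/3519·17/8 + 875/828·2/5 = 1/2 ✓
b·c²: 128/3519·289/64 + 875/828·4/25 = 1/3 ✓
b·Ac: 875/828·138/875 = 1/6 ✓; 3 stages ⇒ order 3.

3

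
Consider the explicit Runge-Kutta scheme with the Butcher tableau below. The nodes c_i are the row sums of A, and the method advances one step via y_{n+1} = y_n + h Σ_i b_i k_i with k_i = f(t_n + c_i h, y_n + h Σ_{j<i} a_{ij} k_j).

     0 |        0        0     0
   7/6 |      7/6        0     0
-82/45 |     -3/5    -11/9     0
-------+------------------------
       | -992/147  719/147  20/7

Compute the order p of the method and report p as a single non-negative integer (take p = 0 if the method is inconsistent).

2

b = (-992/147, 719/147, 20/7)
c = (0, 7/6, -82/45)
Ac = (0, 0, -77/54)
Σ b_i: (-992/147)·1 + 719/147·1 + 20/7·1 = 1 ✓
b·c: 719/147·7/6 + 20/7·(-82/45) = 1/2 ✓
b·c²: 719/147·49/36 + 20/7·6724/2025 = 183079/11340 ≠ 1/3 ⇒ order 2.
b·Ac: 20/7·(-77/54) = -110/27 ≠ 1/6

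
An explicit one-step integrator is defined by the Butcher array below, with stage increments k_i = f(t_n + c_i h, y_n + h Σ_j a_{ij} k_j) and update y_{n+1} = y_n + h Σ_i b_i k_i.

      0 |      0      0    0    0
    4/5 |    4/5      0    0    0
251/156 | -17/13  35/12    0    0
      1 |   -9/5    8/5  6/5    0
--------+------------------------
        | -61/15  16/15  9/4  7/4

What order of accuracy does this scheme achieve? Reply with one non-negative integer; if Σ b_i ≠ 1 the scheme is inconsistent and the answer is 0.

b = (-61/15, 16/15, 9/4, 7/4)
c = (0, 4/5, 251/156, 1)
Ac = (0, 0, 7/3, 2087/650)
Σ b_i: (-61/15)·1 + 16/15·1 + 9/4·1 + 7/4·1 = 1 ✓
b·c: 16/15·4/5 + 9/4·251/156 + 7/4·1 = 97087/15600 ≠ 1/2 ⇒ order 1.

1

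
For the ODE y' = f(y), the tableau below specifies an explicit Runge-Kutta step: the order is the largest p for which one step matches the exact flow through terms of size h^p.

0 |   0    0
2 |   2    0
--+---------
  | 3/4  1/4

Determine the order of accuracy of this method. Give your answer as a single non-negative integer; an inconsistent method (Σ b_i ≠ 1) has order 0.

b = (3/4, 1/4)
c = (0, 2)
Σ b_i: 3/4·1 + 1/4·1 = 1 ✓
b·c: 1/4·2 = 1/2 ✓; 2 stages ⇒ order 2.

2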